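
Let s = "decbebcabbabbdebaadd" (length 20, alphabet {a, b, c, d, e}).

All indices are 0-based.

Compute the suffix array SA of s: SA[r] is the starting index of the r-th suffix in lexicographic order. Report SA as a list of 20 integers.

rank→(start, suffix):
  0 → (16, 'aadd')
  1 → (7, 'abbabbdebaadd')
  2 → (10, 'abbdebaadd')
  3 → (17, 'add')
  4 → (15, 'baadd')
  5 → (9, 'babbdebaadd')
  6 → (8, 'bbabbdebaadd')
  7 → (11, 'bbdebaadd')
  8 → (5, 'bcabbabbdebaadd')
  9 → (12, 'bdebaadd')
  10 → (3, 'bebcabbabbdebaadd')
  11 → (6, 'cabbabbdebaadd')
  12 → (2, 'cbebcabbabbdebaadd')
  13 → (19, 'd')
  14 → (18, 'dd')
  15 → (13, 'debaadd')
  16 → (0, 'decbebcabbabbdebaadd')
  17 → (14, 'ebaadd')
  18 → (4, 'ebcabbabbdebaadd')
  19 → (1, 'ecbebcabbabbdebaadd')

[16, 7, 10, 17, 15, 9, 8, 11, 5, 12, 3, 6, 2, 19, 18, 13, 0, 14, 4, 1]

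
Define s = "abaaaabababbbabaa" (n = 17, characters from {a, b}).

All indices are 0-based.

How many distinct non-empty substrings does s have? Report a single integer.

116

rank→(start, suffix):
  0 → (16, 'a')
  1 → (15, 'aa')
  2 → (2, 'aaaabababbbabaa')
  3 → (3, 'aaabababbbabaa')
  4 → (4, 'aabababbbabaa')
  5 → (13, 'abaa')
  6 → (0, 'abaaaabababbbabaa')
  7 → (5, 'abababbbabaa')
  8 → (7, 'ababbbabaa')
  9 → (9, 'abbbabaa')
  10 → (14, 'baa')
  11 → (1, 'baaaabababbbabaa')
  12 → (12, 'babaa')
  13 → (6, 'bababbbabaa')
  14 → (8, 'babbbabaa')
  15 → (11, 'bbabaa')
  16 → (10, 'bbbabaa')

SA = [16, 15, 2, 3, 4, 13, 0, 5, 7, 9, 14, 1, 12, 6, 8, 11, 10]
i: (SA[i-1],SA[i]) lcp shared
  1: (16,15) 1 'a'
  2: (15,2) 2 'aa'
  3: (2,3) 3 'aaa'
  4: (3,4) 2 'aa'
  5: (4,13) 1 'a'
  6: (13,0) 4 'abaa'
  7: (0,5) 3 'aba'
  8: (5,7) 4 'abab'
  9: (7,9) 2 'ab'
  10: (9,14) 0 ''
  11: (14,1) 3 'baa'
  12: (1,12) 2 'ba'
  13: (12,6) 4 'baba'
  14: (6,8) 3 'bab'
  15: (8,11) 1 'b'
  16: (11,10) 2 'bb'

n(n+1)/2 = 17·18/2 = 153
Σ LCP = 0 + 1 + 2 + 3 + 2 + 1 + 4 + 3 + 4 + 2 + 0 + 3 + 2 + 4 + 3 + 1 + 2 = 37
distinct = 153 − 37 = 116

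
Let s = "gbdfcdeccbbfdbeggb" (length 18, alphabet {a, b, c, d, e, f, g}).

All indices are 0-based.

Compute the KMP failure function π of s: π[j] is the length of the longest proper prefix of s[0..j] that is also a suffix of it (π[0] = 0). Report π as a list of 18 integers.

π[0] = 0
j=1 s[j]='b': π[1]=0 (border '')
j=2 s[j]='d': π[2]=0 (border '')
j=3 s[j]='f': π[3]=0 (border '')
j=4 s[j]='c': π[4]=0 (border '')
j=5 s[j]='d': π[5]=0 (border '')
j=6 s[j]='e': π[6]=0 (border '')
j=7 s[j]='c': π[7]=0 (border '')
j=8 s[j]='c': π[8]=0 (border '')
j=9 s[j]='b': π[9]=0 (border '')
j=10 s[j]='b': π[10]=0 (border '')
j=11 s[j]='f': π[11]=0 (border '')
j=12 s[j]='d': π[12]=0 (border '')
j=13 s[j]='b': π[13]=0 (border '')
j=14 s[j]='e': π[14]=0 (border '')
j=15 s[j]='g': π[15]=1 (border 'g')
j=16 s[j]='g': k: 1→0; π[16]=1 (border 'g')
j=17 s[j]='b': π[17]=2 (border 'gb')

[0, 0, 0, 0, 0, 0, 0, 0, 0, 0, 0, 0, 0, 0, 0, 1, 1, 2]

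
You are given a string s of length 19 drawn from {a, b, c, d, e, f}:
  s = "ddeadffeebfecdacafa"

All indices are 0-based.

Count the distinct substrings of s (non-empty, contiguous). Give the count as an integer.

176

rank→(start, suffix):
  0 → (18, 'a')
  1 → (14, 'acafa')
  2 → (3, 'adffeebfecdacafa')
  3 → (16, 'afa')
  4 → (9, 'bfecdacafa')
  5 → (15, 'cafa')
  6 → (12, 'cdacafa')
  7 → (13, 'dacafa')
  8 → (0, 'ddeadffeebfecdacafa')
  9 → (1, 'deadffeebfecdacafa')
  10 → (4, 'dffeebfecdacafa')
  11 → (2, 'eadffeebfecdacafa')
  12 → (8, 'ebfecdacafa')
  13 → (11, 'ecdacafa')
  14 → (7, 'eebfecdacafa')
  15 → (17, 'fa')
  16 → (10, 'fecdacafa')
  17 → (6, 'feebfecdacafa')
  18 → (5, 'ffeebfecdacafa')

SA = [18, 14, 3, 16, 9, 15, 12, 13, 0, 1, 4, 2, 8, 11, 7, 17, 10, 6, 5]
rank  pair      lcp
   1  s[18:],s[14:]  1  'a'
   2  s[14:],s[3:]  1  'a'
   3  s[3:],s[16:]  1  'a'
   4  s[16:],s[9:]  0  ''
   5  s[9:],s[15:]  0  ''
   6  s[15:],s[12:]  1  'c'
   7  s[12:],s[13:]  0  ''
   8  s[13:],s[0:]  1  'd'
   9  s[0:],s[1:]  1  'd'
  10  s[1:],s[4:]  1  'd'
  11  s[4:],s[2:]  0  ''
  12  s[2:],s[8:]  1  'e'
  13  s[8:],s[11:]  1  'e'
  14  s[11:],s[7:]  1  'e'
  15  s[7:],s[17:]  0  ''
  16  s[17:],s[10:]  1  'f'
  17  s[10:],s[6:]  2  'fe'
  18  s[6:],s[5:]  1  'f'

n(n+1)/2 = 19·20/2 = 190
Σ LCP = 0 + 1 + 1 + 1 + 0 + 0 + 1 + 0 + 1 + 1 + 1 + 0 + 1 + 1 + 1 + 0 + 1 + 2 + 1 = 14
distinct = 190 − 14 = 176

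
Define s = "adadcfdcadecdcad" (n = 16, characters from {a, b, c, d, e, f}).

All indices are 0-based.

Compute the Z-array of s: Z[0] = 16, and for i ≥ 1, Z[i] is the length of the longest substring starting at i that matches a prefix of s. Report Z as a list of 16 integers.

Z[0]=16
i=1: i≥r, start 0; Z[1]=0
i=2: i≥r, start 0; Z[2]=2 grow→box=[2,4)
i=3: min(r-i=1, Z[1]=0)=0; Z[3]=0
i=4: i≥r, start 0; Z[4]=0
i=5: i≥r, start 0; Z[5]=0
i=6: i≥r, start 0; Z[6]=0
i=7: i≥r, start 0; Z[7]=0
i=8: i≥r, start 0; Z[8]=2 grow→box=[8,10)
i=9: min(r-i=1, Z[1]=0)=0; Z[9]=0
i=10: i≥r, start 0; Z[10]=0
i=11: i≥r, start 0; Z[11]=0
i=12: i≥r, start 0; Z[12]=0
i=13: i≥r, start 0; Z[13]=0
i=14: i≥r, start 0; Z[14]=2 grow→box=[14,16)
i=15: min(r-i=1, Z[1]=0)=0; Z[15]=0

[16, 0, 2, 0, 0, 0, 0, 0, 2, 0, 0, 0, 0, 0, 2, 0]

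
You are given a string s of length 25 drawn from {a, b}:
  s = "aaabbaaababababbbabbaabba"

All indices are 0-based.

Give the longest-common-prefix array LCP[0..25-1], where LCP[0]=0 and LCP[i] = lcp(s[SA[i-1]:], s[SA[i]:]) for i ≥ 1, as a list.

rank→(start, suffix):
  0 → (24, 'a')
  1 → (5, 'aaababababbbabbaabba')
  2 → (0, 'aaabbaaababababbbabbaabba')
  3 → (6, 'aababababbbabbaabba')
  4 → (20, 'aabba')
  5 → (1, 'aabbaaababababbbabbaabba')
  6 → (7, 'ababababbbabbaabba')
  7 → (9, 'abababbbabbaabba')
  8 → (11, 'ababbbabbaabba')
  9 → (21, 'abba')
  10 → (2, 'abbaaababababbbabbaabba')
  11 → (17, 'abbaabba')
  12 → (13, 'abbbabbaabba')
  13 → (23, 'ba')
  14 → (4, 'baaababababbbabbaabba')
  15 → (19, 'baabba')
  16 → (8, 'babababbbabbaabba')
  17 → (10, 'bababbbabbaabba')
  18 → (16, 'babbaabba')
  19 → (12, 'babbbabbaabba')
  20 → (22, 'bba')
  21 → (3, 'bbaaababababbbabbaabba')
  22 → (18, 'bbaabba')
  23 → (15, 'bbabbaabba')
  24 → (14, 'bbbabbaabba')

SA = [24, 5, 0, 6, 20, 1, 7, 9, 11, 21, 2, 17, 13, 23, 4, 19, 8, 10, 16, 12, 22, 3, 18, 15, 14]
rank  pair      lcp
   1  s[24:],s[5:]  1  'a'
   2  s[5:],s[0:]  4  'aaab'
   3  s[0:],s[6:]  2  'aa'
   4  s[6:],s[20:]  3  'aab'
   5  s[20:],s[1:]  5  'aabba'
   6  s[1:],s[7:]  1  'a'
   7  s[7:],s[9:]  6  'ababab'
   8  s[9:],s[11:]  4  'abab'
   9  s[11:],s[21:]  2  'ab'
  10  s[21:],s[2:]  4  'abba'
  11  s[2:],s[17:]  5  'abbaa'
  12  s[17:],s[13:]  3  'abb'
  13  s[13:],s[23:]  0  ''
  14  s[23:],s[4:]  2  'ba'
  15  s[4:],s[19:]  3  'baa'
  16  s[19:],s[8:]  2  'ba'
  17  s[8:],s[10:]  5  'babab'
  18  s[10:],s[16:]  3  'bab'
  19  s[16:],s[12:]  4  'babb'
  20  s[12:],s[22:]  1  'b'
  21  s[22:],s[3:]  3  'bba'
  22  s[3:],s[18:]  4  'bbaa'
  23  s[18:],s[15:]  3  'bba'
  24  s[15:],s[14:]  2  'bb'

[0, 1, 4, 2, 3, 5, 1, 6, 4, 2, 4, 5, 3, 0, 2, 3, 2, 5, 3, 4, 1, 3, 4, 3, 2]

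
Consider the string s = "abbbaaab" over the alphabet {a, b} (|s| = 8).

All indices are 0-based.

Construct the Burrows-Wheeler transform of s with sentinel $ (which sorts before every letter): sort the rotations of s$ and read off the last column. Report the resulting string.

bbaa$abba

rank  rotation   last
    0  $abbbaaab  b
    1  aaab$abbb  b
    2  aab$abbba  a
    3  ab$abbbaa  a
    4  abbbaaab$  $
    5  b$abbbaaa  a
    6  baaab$abb  b
    7  bbaaab$ab  b
    8  bbbaaab$a  a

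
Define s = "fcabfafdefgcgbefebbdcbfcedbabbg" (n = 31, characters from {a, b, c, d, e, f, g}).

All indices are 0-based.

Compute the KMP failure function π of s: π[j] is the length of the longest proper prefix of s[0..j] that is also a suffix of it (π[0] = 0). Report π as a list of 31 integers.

[0, 0, 0, 0, 1, 0, 1, 0, 0, 1, 0, 0, 0, 0, 0, 1, 0, 0, 0, 0, 0, 0, 1, 2, 0, 0, 0, 0, 0, 0, 0]

π[0] = 0
j=1 s[j]='c': π[1]=0 (border '')
j=2 s[j]='a': π[2]=0 (border '')
j=3 s[j]='b': π[3]=0 (border '')
j=4 s[j]='f': π[4]=1 (border 'f')
j=5 s[j]='a': k: 1→0; π[5]=0 (border '')
j=6 s[j]='f': π[6]=1 (border 'f')
j=7 s[j]='d': k: 1→0; π[7]=0 (border '')
j=8 s[j]='e': π[8]=0 (border '')
j=9 s[j]='f': π[9]=1 (border 'f')
j=10 s[j]='g': k: 1→0; π[10]=0 (border '')
j=11 s[j]='c': π[11]=0 (border '')
j=12 s[j]='g': π[12]=0 (border '')
j=13 s[j]='b': π[13]=0 (border '')
j=14 s[j]='e': π[14]=0 (border '')
j=15 s[j]='f': π[15]=1 (border 'f')
j=16 s[j]='e': k: 1→0; π[16]=0 (border '')
j=17 s[j]='b': π[17]=0 (border '')
j=18 s[j]='b': π[18]=0 (border '')
j=19 s[j]='d': π[19]=0 (border '')
j=20 s[j]='c': π[20]=0 (border '')
j=21 s[j]='b': π[21]=0 (border '')
j=22 s[j]='f': π[22]=1 (border 'f')
j=23 s[j]='c': π[23]=2 (border 'fc')
j=24 s[j]='e': k: 2→0; π[24]=0 (border '')
j=25 s[j]='d': π[25]=0 (border '')
j=26 s[j]='b': π[26]=0 (border '')
j=27 s[j]='a': π[27]=0 (border '')
j=28 s[j]='b': π[28]=0 (border '')
j=29 s[j]='b': π[29]=0 (border '')
j=30 s[j]='g': π[30]=0 (border '')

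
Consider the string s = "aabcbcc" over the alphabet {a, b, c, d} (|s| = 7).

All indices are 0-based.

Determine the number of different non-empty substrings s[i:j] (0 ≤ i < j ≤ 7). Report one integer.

23

sorted suffixes:
  #0 SA[0]=0  'aabcbcc'
  #1 SA[1]=1  'abcbcc'
  #2 SA[2]=2  'bcbcc'
  #3 SA[3]=4  'bcc'
  #4 SA[4]=6  'c'
  #5 SA[5]=3  'cbcc'
  #6 SA[6]=5  'cc'

SA = [0, 1, 2, 4, 6, 3, 5]
[i] adj suffixes → lcp
  [1] 0/1 → 1 ('a')
  [2] 1/2 → 0 ('')
  [3] 2/4 → 2 ('bc')
  [4] 4/6 → 0 ('')
  [5] 6/3 → 1 ('c')
  [6] 3/5 → 1 ('c')

n(n+1)/2 = 7·8/2 = 28
Σ LCP = 0 + 1 + 0 + 2 + 0 + 1 + 1 = 5
distinct = 28 − 5 = 23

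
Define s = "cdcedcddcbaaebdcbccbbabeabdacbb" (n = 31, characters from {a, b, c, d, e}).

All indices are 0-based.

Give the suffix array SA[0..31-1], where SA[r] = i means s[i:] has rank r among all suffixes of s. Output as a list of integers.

[10, 24, 21, 27, 11, 30, 9, 20, 29, 19, 16, 25, 13, 22, 8, 28, 18, 15, 17, 0, 5, 2, 26, 7, 14, 4, 1, 6, 23, 12, 3]

rank→(start, suffix):
  0 → (10, 'aaebdcbccbbabeabdacbb')
  1 → (24, 'abdacbb')
  2 → (21, 'abeabdacbb')
  3 → (27, 'acbb')
  4 → (11, 'aebdcbccbbabeabdacbb')
  5 → (30, 'b')
  6 → (9, 'baaebdcbccbbabeabdacbb')
  7 → (20, 'babeabdacbb')
  8 → (29, 'bb')
  9 → (19, 'bbabeabdacbb')
  10 → (16, 'bccbbabeabdacbb')
  11 → (25, 'bdacbb')
  12 → (13, 'bdcbccbbabeabdacbb')
  13 → (22, 'beabdacbb')
  14 → (8, 'cbaaebdcbccbbabeabdacbb')
  15 → (28, 'cbb')
  16 → (18, 'cbbabeabdacbb')
  17 → (15, 'cbccbbabeabdacbb')
  18 → (17, 'ccbbabeabdacbb')
  19 → (0, 'cdcedcddcbaaebdcbccbbabeabdacbb')
  20 → (5, 'cddcbaaebdcbccbbabeabdacbb')
  21 → (2, 'cedcddcbaaebdcbccbbabeabdacbb')
  22 → (26, 'dacbb')
  23 → (7, 'dcbaaebdcbccbbabeabdacbb')
  24 → (14, 'dcbccbbabeabdacbb')
  25 → (4, 'dcddcbaaebdcbccbbabeabdacbb')
  26 → (1, 'dcedcddcbaaebdcbccbbabeabdacbb')
  27 → (6, 'ddcbaaebdcbccbbabeabdacbb')
  28 → (23, 'eabdacbb')
  29 → (12, 'ebdcbccbbabeabdacbb')
  30 → (3, 'edcddcbaaebdcbccbbabeabdacbb')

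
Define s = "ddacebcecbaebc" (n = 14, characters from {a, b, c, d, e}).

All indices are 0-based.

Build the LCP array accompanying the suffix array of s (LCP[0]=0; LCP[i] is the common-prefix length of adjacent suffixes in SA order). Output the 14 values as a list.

[0, 1, 0, 1, 2, 0, 1, 1, 2, 0, 1, 0, 3, 1]

sorted suffixes:
  #0 SA[0]=2  'acebcecbaebc'
  #1 SA[1]=10  'aebc'
  #2 SA[2]=9  'baebc'
  #3 SA[3]=12  'bc'
  #4 SA[4]=5  'bcecbaebc'
  #5 SA[5]=13  'c'
  #6 SA[6]=8  'cbaebc'
  #7 SA[7]=3  'cebcecbaebc'
  #8 SA[8]=6  'cecbaebc'
  #9 SA[9]=1  'dacebcecbaebc'
  #10 SA[10]=0  'ddacebcecbaebc'
  #11 SA[11]=11  'ebc'
  #12 SA[12]=4  'ebcecbaebc'
  #13 SA[13]=7  'ecbaebc'

SA = [2, 10, 9, 12, 5, 13, 8, 3, 6, 1, 0, 11, 4, 7]
[i] adj suffixes → lcp
  [1] 2/10 → 1 ('a')
  [2] 10/9 → 0 ('')
  [3] 9/12 → 1 ('b')
  [4] 12/5 → 2 ('bc')
  [5] 5/13 → 0 ('')
  [6] 13/8 → 1 ('c')
  [7] 8/3 → 1 ('c')
  [8] 3/6 → 2 ('ce')
  [9] 6/1 → 0 ('')
  [10] 1/0 → 1 ('d')
  [11] 0/11 → 0 ('')
  [12] 11/4 → 3 ('ebc')
  [13] 4/7 → 1 ('e')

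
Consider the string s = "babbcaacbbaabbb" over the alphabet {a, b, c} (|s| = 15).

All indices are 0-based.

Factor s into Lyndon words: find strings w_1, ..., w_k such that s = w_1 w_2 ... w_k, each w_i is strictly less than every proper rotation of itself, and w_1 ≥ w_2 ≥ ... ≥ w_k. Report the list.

emit factor 1: 'b' (i=0, period=1)
emit factor 2: 'abbc' (i=1, period=4)
emit factor 3: 'aacbb' (i=5, period=5)
emit factor 4: 'aabbb' (i=10, period=5)

["b", "abbc", "aacbb", "aabbb"]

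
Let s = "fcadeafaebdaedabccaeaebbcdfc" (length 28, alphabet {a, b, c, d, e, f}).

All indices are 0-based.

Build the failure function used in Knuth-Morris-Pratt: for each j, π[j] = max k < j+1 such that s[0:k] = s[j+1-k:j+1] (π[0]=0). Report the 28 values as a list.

π[0] = 0
j=1 s[j]='c': π[1]=0 (border '')
j=2 s[j]='a': π[2]=0 (border '')
j=3 s[j]='d': π[3]=0 (border '')
j=4 s[j]='e': π[4]=0 (border '')
j=5 s[j]='a': π[5]=0 (border '')
j=6 s[j]='f': π[6]=1 (border 'f')
j=7 s[j]='a': k: 1→0; π[7]=0 (border '')
j=8 s[j]='e': π[8]=0 (border '')
j=9 s[j]='b': π[9]=0 (border '')
j=10 s[j]='d': π[10]=0 (border '')
j=11 s[j]='a': π[11]=0 (border '')
j=12 s[j]='e': π[12]=0 (border '')
j=13 s[j]='d': π[13]=0 (border '')
j=14 s[j]='a': π[14]=0 (border '')
j=15 s[j]='b': π[15]=0 (border '')
j=16 s[j]='c': π[16]=0 (border '')
j=17 s[j]='c': π[17]=0 (border '')
j=18 s[j]='a': π[18]=0 (border '')
j=19 s[j]='e': π[19]=0 (border '')
j=20 s[j]='a': π[20]=0 (border '')
j=21 s[j]='e': π[21]=0 (border '')
j=22 s[j]='b': π[22]=0 (border '')
j=23 s[j]='b': π[23]=0 (border '')
j=24 s[j]='c': π[24]=0 (border '')
j=25 s[j]='d': π[25]=0 (border '')
j=26 s[j]='f': π[26]=1 (border 'f')
j=27 s[j]='c': π[27]=2 (border 'fc')

[0, 0, 0, 0, 0, 0, 1, 0, 0, 0, 0, 0, 0, 0, 0, 0, 0, 0, 0, 0, 0, 0, 0, 0, 0, 0, 1, 2]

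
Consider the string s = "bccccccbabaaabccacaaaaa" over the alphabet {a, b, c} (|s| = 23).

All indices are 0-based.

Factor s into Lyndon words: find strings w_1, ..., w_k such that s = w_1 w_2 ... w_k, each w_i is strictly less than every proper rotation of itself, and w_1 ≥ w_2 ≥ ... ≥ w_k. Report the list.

["bcccccc", "b", "ab", "aaabccac", "a", "a", "a", "a", "a"]

emit factor 1: 'bcccccc' (i=0, period=7)
emit factor 2: 'b' (i=7, period=1)
emit factor 3: 'ab' (i=8, period=2)
emit factor 4: 'aaabccac' (i=10, period=8)
emit factor 5: 'a' (i=18, period=1)
emit factor 6: 'a' (i=19, period=1)
emit factor 7: 'a' (i=20, period=1)
emit factor 8: 'a' (i=21, period=1)
emit factor 9: 'a' (i=22, period=1)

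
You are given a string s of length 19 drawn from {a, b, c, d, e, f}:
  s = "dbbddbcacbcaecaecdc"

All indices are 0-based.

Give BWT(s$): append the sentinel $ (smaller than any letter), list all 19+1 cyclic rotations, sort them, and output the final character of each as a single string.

ccccddcbdbbeae$dcbaa

rank  rotation              last
    0  $dbbddbcacbcaecaecdc  c
    1  acbcaecaecdc$dbbddbc  c
    2  aecaecdc$dbbddbcacbc  c
    3  aecdc$dbbddbcacbcaec  c
    4  bbddbcacbcaecaecdc$d  d
    5  bcacbcaecaecdc$dbbdd  d
    6  bcaecaecdc$dbbddbcac  c
    7  bddbcacbcaecaecdc$db  b
    8  c$dbbddbcacbcaecaecd  d
    9  cacbcaecaecdc$dbbddb  b
   10  caecaecdc$dbbddbcacb  b
   11  caecdc$dbbddbcacbcae  e
   12  cbcaecaecdc$dbbddbca  a
   13  cdc$dbbddbcacbcaecae  e
   14  dbbddbcacbcaecaecdc$  $
   15  dbcacbcaecaecdc$dbbd  d
   16  dc$dbbddbcacbcaecaec  c
   17  ddbcacbcaecaecdc$dbb  b
   18  ecaecdc$dbbddbcacbca  a
   19  ecdc$dbbddbcacbcaeca  a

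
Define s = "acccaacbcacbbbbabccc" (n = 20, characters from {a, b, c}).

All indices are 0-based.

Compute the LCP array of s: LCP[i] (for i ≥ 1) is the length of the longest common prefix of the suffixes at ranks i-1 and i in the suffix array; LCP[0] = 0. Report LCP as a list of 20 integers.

sorted suffixes:
  #0 SA[0]=4  'aacbcacbbbbabccc'
  #1 SA[1]=15  'abccc'
  #2 SA[2]=9  'acbbbbabccc'
  #3 SA[3]=5  'acbcacbbbbabccc'
  #4 SA[4]=0  'acccaacbcacbbbbabccc'
  #5 SA[5]=14  'babccc'
  #6 SA[6]=13  'bbabccc'
  #7 SA[7]=12  'bbbabccc'
  #8 SA[8]=11  'bbbbabccc'
  #9 SA[9]=7  'bcacbbbbabccc'
  #10 SA[10]=16  'bccc'
  #11 SA[11]=19  'c'
  #12 SA[12]=3  'caacbcacbbbbabccc'
  #13 SA[13]=8  'cacbbbbabccc'
  #14 SA[14]=10  'cbbbbabccc'
  #15 SA[15]=6  'cbcacbbbbabccc'
  #16 SA[16]=18  'cc'
  #17 SA[17]=2  'ccaacbcacbbbbabccc'
  #18 SA[18]=17  'ccc'
  #19 SA[19]=1  'cccaacbcacbbbbabccc'

SA = [4, 15, 9, 5, 0, 14, 13, 12, 11, 7, 16, 19, 3, 8, 10, 6, 18, 2, 17, 1]
rank  pair      lcp
   1  s[4:],s[15:]  1  'a'
   2  s[15:],s[9:]  1  'a'
   3  s[9:],s[5:]  3  'acb'
   4  s[5:],s[0:]  2  'ac'
   5  s[0:],s[14:]  0  ''
   6  s[14:],s[13:]  1  'b'
   7  s[13:],s[12:]  2  'bb'
   8  s[12:],s[11:]  3  'bbb'
   9  s[11:],s[7:]  1  'b'
  10  s[7:],s[16:]  2  'bc'
  11  s[16:],s[19:]  0  ''
  12  s[19:],s[3:]  1  'c'
  13  s[3:],s[8:]  2  'ca'
  14  s[8:],s[10:]  1  'c'
  15  s[10:],s[6:]  2  'cb'
  16  s[6:],s[18:]  1  'c'
  17  s[18:],s[2:]  2  'cc'
  18  s[2:],s[17:]  2  'cc'
  19  s[17:],s[1:]  3  'ccc'

[0, 1, 1, 3, 2, 0, 1, 2, 3, 1, 2, 0, 1, 2, 1, 2, 1, 2, 2, 3]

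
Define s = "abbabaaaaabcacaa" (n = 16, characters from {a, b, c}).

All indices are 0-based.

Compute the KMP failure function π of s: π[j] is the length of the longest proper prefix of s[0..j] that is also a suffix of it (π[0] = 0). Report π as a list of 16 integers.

π[0] = 0
j=1 s[j]='b': π[1]=0 (border '')
j=2 s[j]='b': π[2]=0 (border '')
j=3 s[j]='a': π[3]=1 (border 'a')
j=4 s[j]='b': π[4]=2 (border 'ab')
j=5 s[j]='a': k: 2→0; π[5]=1 (border 'a')
j=6 s[j]='a': k: 1→0; π[6]=1 (border 'a')
j=7 s[j]='a': k: 1→0; π[7]=1 (border 'a')
j=8 s[j]='a': k: 1→0; π[8]=1 (border 'a')
j=9 s[j]='a': k: 1→0; π[9]=1 (border 'a')
j=10 s[j]='b': π[10]=2 (border 'ab')
j=11 s[j]='c': k: 2→0; π[11]=0 (border '')
j=12 s[j]='a': π[12]=1 (border 'a')
j=13 s[j]='c': k: 1→0; π[13]=0 (border '')
j=14 s[j]='a': π[14]=1 (border 'a')
j=15 s[j]='a': k: 1→0; π[15]=1 (border 'a')

[0, 0, 0, 1, 2, 1, 1, 1, 1, 1, 2, 0, 1, 0, 1, 1]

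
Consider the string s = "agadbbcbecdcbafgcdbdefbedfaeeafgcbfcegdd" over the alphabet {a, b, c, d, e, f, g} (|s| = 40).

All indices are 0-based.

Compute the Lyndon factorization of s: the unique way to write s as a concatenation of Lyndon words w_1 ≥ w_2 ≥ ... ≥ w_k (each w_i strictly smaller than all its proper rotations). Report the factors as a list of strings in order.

["ag", "adbbcbecdcbafgcdbdefbedfaeeafgcbfcegdd"]

emit factor 1: 'ag' (i=0, period=2)
emit factor 2: 'adbbcbecdcbafgcdbdefbedfaeeafgcbfcegdd' (i=2, period=38)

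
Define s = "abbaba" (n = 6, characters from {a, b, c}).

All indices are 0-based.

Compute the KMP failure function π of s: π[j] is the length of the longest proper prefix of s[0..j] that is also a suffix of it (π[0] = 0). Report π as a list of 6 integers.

[0, 0, 0, 1, 2, 1]

π[0] = 0
j=1 s[j]='b': π[1]=0 (border '')
j=2 s[j]='b': π[2]=0 (border '')
j=3 s[j]='a': π[3]=1 (border 'a')
j=4 s[j]='b': π[4]=2 (border 'ab')
j=5 s[j]='a': k: 2→0; π[5]=1 (border 'a')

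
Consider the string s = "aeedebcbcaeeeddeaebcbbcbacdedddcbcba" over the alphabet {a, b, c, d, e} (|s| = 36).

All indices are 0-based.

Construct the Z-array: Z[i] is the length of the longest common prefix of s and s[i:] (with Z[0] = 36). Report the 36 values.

Z[0]=36
i=1: i≥r, start 0; Z[1]=0
i=2: i≥r, start 0; Z[2]=0
i=3: i≥r, start 0; Z[3]=0
i=4: i≥r, start 0; Z[4]=0
i=5: i≥r, start 0; Z[5]=0
i=6: i≥r, start 0; Z[6]=0
i=7: i≥r, start 0; Z[7]=0
i=8: i≥r, start 0; Z[8]=0
i=9: i≥r, start 0; Z[9]=3 extend→box=[9,12)
i=10: min(r-i=2, Z[1]=0)=0; Z[10]=0
i=11: min(r-i=1, Z[2]=0)=0; Z[11]=0
i=12: i≥r, start 0; Z[12]=0
i=13: i≥r, start 0; Z[13]=0
i=14: i≥r, start 0; Z[14]=0
i=15: i≥r, start 0; Z[15]=0
i=16: i≥r, start 0; Z[16]=2 extend→box=[16,18)
i=17: min(r-i=1, Z[1]=0)=0; Z[17]=0
i=18: i≥r, start 0; Z[18]=0
i=19: i≥r, start 0; Z[19]=0
i=20: i≥r, start 0; Z[20]=0
i=21: i≥r, start 0; Z[21]=0
i=22: i≥r, start 0; Z[22]=0
i=23: i≥r, start 0; Z[23]=0
i=24: i≥r, start 0; Z[24]=1 extend→box=[24,25)
i=25: i≥r, start 0; Z[25]=0
i=26: i≥r, start 0; Z[26]=0
i=27: i≥r, start 0; Z[27]=0
i=28: i≥r, start 0; Z[28]=0
i=29: i≥r, start 0; Z[29]=0
i=30: i≥r, start 0; Z[30]=0
i=31: i≥r, start 0; Z[31]=0
i=32: i≥r, start 0; Z[32]=0
i=33: i≥r, start 0; Z[33]=0
i=34: i≥r, start 0; Z[34]=0
i=35: i≥r, start 0; Z[35]=1 extend→box=[35,36)

[36, 0, 0, 0, 0, 0, 0, 0, 0, 3, 0, 0, 0, 0, 0, 0, 2, 0, 0, 0, 0, 0, 0, 0, 1, 0, 0, 0, 0, 0, 0, 0, 0, 0, 0, 1]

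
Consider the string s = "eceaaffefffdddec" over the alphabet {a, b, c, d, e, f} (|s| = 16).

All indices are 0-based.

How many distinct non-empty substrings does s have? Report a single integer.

121

rank→(start, suffix):
  0 → (3, 'aaffefffdddec')
  1 → (4, 'affefffdddec')
  2 → (15, 'c')
  3 → (1, 'ceaaffefffdddec')
  4 → (11, 'dddec')
  5 → (12, 'ddec')
  6 → (13, 'dec')
  7 → (2, 'eaaffefffdddec')
  8 → (14, 'ec')
  9 → (0, 'eceaaffefffdddec')
  10 → (7, 'efffdddec')
  11 → (10, 'fdddec')
  12 → (6, 'fefffdddec')
  13 → (9, 'ffdddec')
  14 → (5, 'ffefffdddec')
  15 → (8, 'fffdddec')

SA = [3, 4, 15, 1, 11, 12, 13, 2, 14, 0, 7, 10, 6, 9, 5, 8]
i: (SA[i-1],SA[i]) lcp shared
  1: (3,4) 1 'a'
  2: (4,15) 0 ''
  3: (15,1) 1 'c'
  4: (1,11) 0 ''
  5: (11,12) 2 'dd'
  6: (12,13) 1 'd'
  7: (13,2) 0 ''
  8: (2,14) 1 'e'
  9: (14,0) 2 'ec'
  10: (0,7) 1 'e'
  11: (7,10) 0 ''
  12: (10,6) 1 'f'
  13: (6,9) 1 'f'
  14: (9,5) 2 'ff'
  15: (5,8) 2 'ff'

n(n+1)/2 = 16·17/2 = 136
Σ LCP = 0 + 1 + 0 + 1 + 0 + 2 + 1 + 0 + 1 + 2 + 1 + 0 + 1 + 1 + 2 + 2 = 15
distinct = 136 − 15 = 121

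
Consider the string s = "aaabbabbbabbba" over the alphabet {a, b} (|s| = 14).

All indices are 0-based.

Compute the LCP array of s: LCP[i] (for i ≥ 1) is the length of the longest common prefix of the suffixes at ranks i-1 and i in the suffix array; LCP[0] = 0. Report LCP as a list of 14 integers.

[0, 1, 2, 1, 3, 5, 0, 2, 6, 1, 3, 7, 2, 4]

sorted suffixes:
  #0 SA[0]=13  'a'
  #1 SA[1]=0  'aaabbabbbabbba'
  #2 SA[2]=1  'aabbabbbabbba'
  #3 SA[3]=2  'abbabbbabbba'
  #4 SA[4]=9  'abbba'
  #5 SA[5]=5  'abbbabbba'
  #6 SA[6]=12  'ba'
  #7 SA[7]=8  'babbba'
  #8 SA[8]=4  'babbbabbba'
  #9 SA[9]=11  'bba'
  #10 SA[10]=7  'bbabbba'
  #11 SA[11]=3  'bbabbbabbba'
  #12 SA[12]=10  'bbba'
  #13 SA[13]=6  'bbbabbba'

SA = [13, 0, 1, 2, 9, 5, 12, 8, 4, 11, 7, 3, 10, 6]
[i] adj suffixes → lcp
  [1] 13/0 → 1 ('a')
  [2] 0/1 → 2 ('aa')
  [3] 1/2 → 1 ('a')
  [4] 2/9 → 3 ('abb')
  [5] 9/5 → 5 ('abbba')
  [6] 5/12 → 0 ('')
  [7] 12/8 → 2 ('ba')
  [8] 8/4 → 6 ('babbba')
  [9] 4/11 → 1 ('b')
  [10] 11/7 → 3 ('bba')
  [11] 7/3 → 7 ('bbabbba')
  [12] 3/10 → 2 ('bb')
  [13] 10/6 → 4 ('bbba')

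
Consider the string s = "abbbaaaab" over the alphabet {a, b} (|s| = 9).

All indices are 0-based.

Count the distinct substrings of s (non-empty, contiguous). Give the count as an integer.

rank→(start, suffix):
  0 → (4, 'aaaab')
  1 → (5, 'aaab')
  2 → (6, 'aab')
  3 → (7, 'ab')
  4 → (0, 'abbbaaaab')
  5 → (8, 'b')
  6 → (3, 'baaaab')
  7 → (2, 'bbaaaab')
  8 → (1, 'bbbaaaab')

SA = [4, 5, 6, 7, 0, 8, 3, 2, 1]
[i] adj suffixes → lcp
  [1] 4/5 → 3 ('aaa')
  [2] 5/6 → 2 ('aa')
  [3] 6/7 → 1 ('a')
  [4] 7/0 → 2 ('ab')
  [5] 0/8 → 0 ('')
  [6] 8/3 → 1 ('b')
  [7] 3/2 → 1 ('b')
  [8] 2/1 → 2 ('bb')

n(n+1)/2 = 9·10/2 = 45
Σ LCP = 0 + 3 + 2 + 1 + 2 + 0 + 1 + 1 + 2 = 12
distinct = 45 − 12 = 33

33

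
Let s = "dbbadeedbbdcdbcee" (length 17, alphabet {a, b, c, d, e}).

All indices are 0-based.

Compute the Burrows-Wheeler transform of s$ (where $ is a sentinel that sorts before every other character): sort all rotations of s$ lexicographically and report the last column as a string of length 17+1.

ebbdddbdb$ecbaeecd

rank  rotation            last
    0  $dbbadeedbbdcdbcee  e
    1  adeedbbdcdbcee$dbb  b
    2  badeedbbdcdbcee$db  b
    3  bbadeedbbdcdbcee$d  d
    4  bbdcdbcee$dbbadeed  d
    5  bcee$dbbadeedbbdcd  d
    6  bdcdbcee$dbbadeedb  b
    7  cdbcee$dbbadeedbbd  d
    8  cee$dbbadeedbbdcdb  b
    9  dbbadeedbbdcdbcee$  $
   10  dbbdcdbcee$dbbadee  e
   11  dbcee$dbbadeedbbdc  c
   12  dcdbcee$dbbadeedbb  b
   13  deedbbdcdbcee$dbba  a
   14  e$dbbadeedbbdcdbce  e
   15  edbbdcdbcee$dbbade  e
   16  ee$dbbadeedbbdcdbc  c
   17  eedbbdcdbcee$dbbad  d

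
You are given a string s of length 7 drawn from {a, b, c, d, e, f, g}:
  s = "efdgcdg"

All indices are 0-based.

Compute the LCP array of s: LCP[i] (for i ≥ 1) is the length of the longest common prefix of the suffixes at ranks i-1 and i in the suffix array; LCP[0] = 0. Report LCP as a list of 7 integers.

rank | idx | suffix
   0 |   4 | cdg
   1 |   5 | dg
   2 |   2 | dgcdg
   3 |   0 | efdgcdg
   4 |   1 | fdgcdg
   5 |   6 | g
   6 |   3 | gcdg

SA = [4, 5, 2, 0, 1, 6, 3]
[i] adj suffixes → lcp
  [1] 4/5 → 0 ('')
  [2] 5/2 → 2 ('dg')
  [3] 2/0 → 0 ('')
  [4] 0/1 → 0 ('')
  [5] 1/6 → 0 ('')
  [6] 6/3 → 1 ('g')

[0, 0, 2, 0, 0, 0, 1]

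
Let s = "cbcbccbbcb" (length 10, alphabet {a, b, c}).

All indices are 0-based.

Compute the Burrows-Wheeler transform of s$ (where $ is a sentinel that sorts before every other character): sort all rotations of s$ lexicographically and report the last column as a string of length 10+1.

rank  rotation     last
    0  $cbcbccbbcb  b
    1  b$cbcbccbbc  c
    2  bbcb$cbcbcc  c
    3  bcb$cbcbccb  b
    4  bcbccbbcb$c  c
    5  bccbbcb$cbc  c
    6  cb$cbcbccbb  b
    7  cbbcb$cbcbc  c
    8  cbcbccbbcb$  $
    9  cbccbbcb$cb  b
   10  ccbbcb$cbcb  b

bccbccbc$bb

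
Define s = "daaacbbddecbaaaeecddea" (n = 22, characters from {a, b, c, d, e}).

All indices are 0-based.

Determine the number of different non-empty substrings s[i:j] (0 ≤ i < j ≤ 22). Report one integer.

sorted suffixes:
  #0 SA[0]=21  'a'
  #1 SA[1]=1  'aaacbbddecbaaaeecddea'
  #2 SA[2]=12  'aaaeecddea'
  #3 SA[3]=2  'aacbbddecbaaaeecddea'
  #4 SA[4]=13  'aaeecddea'
  #5 SA[5]=3  'acbbddecbaaaeecddea'
  #6 SA[6]=14  'aeecddea'
  #7 SA[7]=11  'baaaeecddea'
  #8 SA[8]=5  'bbddecbaaaeecddea'
  #9 SA[9]=6  'bddecbaaaeecddea'
  #10 SA[10]=10  'cbaaaeecddea'
  #11 SA[11]=4  'cbbddecbaaaeecddea'
  #12 SA[12]=17  'cddea'
  #13 SA[13]=0  'daaacbbddecbaaaeecddea'
  #14 SA[14]=18  'ddea'
  #15 SA[15]=7  'ddecbaaaeecddea'
  #16 SA[16]=19  'dea'
  #17 SA[17]=8  'decbaaaeecddea'
  #18 SA[18]=20  'ea'
  #19 SA[19]=9  'ecbaaaeecddea'
  #20 SA[20]=16  'ecddea'
  #21 SA[21]=15  'eecddea'

SA = [21, 1, 12, 2, 13, 3, 14, 11, 5, 6, 10, 4, 17, 0, 18, 7, 19, 8, 20, 9, 16, 15]
[i] adj suffixes → lcp
  [1] 21/1 → 1 ('a')
  [2] 1/12 → 3 ('aaa')
  [3] 12/2 → 2 ('aa')
  [4] 2/13 → 2 ('aa')
  [5] 13/3 → 1 ('a')
  [6] 3/14 → 1 ('a')
  [7] 14/11 → 0 ('')
  [8] 11/5 → 1 ('b')
  [9] 5/6 → 1 ('b')
  [10] 6/10 → 0 ('')
  [11] 10/4 → 2 ('cb')
  [12] 4/17 → 1 ('c')
  [13] 17/0 → 0 ('')
  [14] 0/18 → 1 ('d')
  [15] 18/7 → 3 ('dde')
  [16] 7/19 → 1 ('d')
  [17] 19/8 → 2 ('de')
  [18] 8/20 → 0 ('')
  [19] 20/9 → 1 ('e')
  [20] 9/16 → 2 ('ec')
  [21] 16/15 → 1 ('e')

n(n+1)/2 = 22·23/2 = 253
Σ LCP = 0 + 1 + 3 + 2 + 2 + 1 + 1 + 0 + 1 + 1 + 0 + 2 + 1 + 0 + 1 + 3 + 1 + 2 + 0 + 1 + 2 + 1 = 26
distinct = 253 − 26 = 227

227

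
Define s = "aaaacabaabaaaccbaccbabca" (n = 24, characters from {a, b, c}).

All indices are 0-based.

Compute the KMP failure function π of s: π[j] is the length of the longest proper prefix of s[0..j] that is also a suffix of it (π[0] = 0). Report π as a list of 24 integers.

[0, 1, 2, 3, 0, 1, 0, 1, 2, 0, 1, 2, 3, 0, 0, 0, 1, 0, 0, 0, 1, 0, 0, 1]

π[0] = 0
j=1 s[j]='a': π[1]=1 (border 'a')
j=2 s[j]='a': π[2]=2 (border 'aa')
j=3 s[j]='a': π[3]=3 (border 'aaa')
j=4 s[j]='c': k: 3→2→1→0; π[4]=0 (border '')
j=5 s[j]='a': π[5]=1 (border 'a')
j=6 s[j]='b': k: 1→0; π[6]=0 (border '')
j=7 s[j]='a': π[7]=1 (border 'a')
j=8 s[j]='a': π[8]=2 (border 'aa')
j=9 s[j]='b': k: 2→1→0; π[9]=0 (border '')
j=10 s[j]='a': π[10]=1 (border 'a')
j=11 s[j]='a': π[11]=2 (border 'aa')
j=12 s[j]='a': π[12]=3 (border 'aaa')
j=13 s[j]='c': k: 3→2→1→0; π[13]=0 (border '')
j=14 s[j]='c': π[14]=0 (border '')
j=15 s[j]='b': π[15]=0 (border '')
j=16 s[j]='a': π[16]=1 (border 'a')
j=17 s[j]='c': k: 1→0; π[17]=0 (border '')
j=18 s[j]='c': π[18]=0 (border '')
j=19 s[j]='b': π[19]=0 (border '')
j=20 s[j]='a': π[20]=1 (border 'a')
j=21 s[j]='b': k: 1→0; π[21]=0 (border '')
j=22 s[j]='c': π[22]=0 (border '')
j=23 s[j]='a': π[23]=1 (border 'a')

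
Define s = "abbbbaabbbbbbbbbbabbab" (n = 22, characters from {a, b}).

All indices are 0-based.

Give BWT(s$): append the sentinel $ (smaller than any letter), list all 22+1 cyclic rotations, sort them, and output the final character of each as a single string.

bbbb$aabbbbabbbabbbbbba

rank  rotation                 last
    0  $abbbbaabbbbbbbbbbabbab  b
    1  aabbbbbbbbbbabbab$abbbb  b
    2  ab$abbbbaabbbbbbbbbbabb  b
    3  abbab$abbbbaabbbbbbbbbb  b
    4  abbbbaabbbbbbbbbbabbab$  $
    5  abbbbbbbbbbabbab$abbbba  a
    6  b$abbbbaabbbbbbbbbbabba  a
    7  baabbbbbbbbbbabbab$abbb  b
    8  bab$abbbbaabbbbbbbbbbab  b
    9  babbab$abbbbaabbbbbbbbb  b
   10  bbaabbbbbbbbbbabbab$abb  b
   11  bbab$abbbbaabbbbbbbbbba  a
   12  bbabbab$abbbbaabbbbbbbb  b
   13  bbbaabbbbbbbbbbabbab$ab  b
   14  bbbabbab$abbbbaabbbbbbb  b
   15  bbbbaabbbbbbbbbbabbab$a  a
   16  bbbbabbab$abbbbaabbbbbb  b
   17  bbbbbabbab$abbbbaabbbbb  b
   18  bbbbbbabbab$abbbbaabbbb  b
   19  bbbbbbbabbab$abbbbaabbb  b
   20  bbbbbbbbabbab$abbbbaabb  b
   21  bbbbbbbbbabbab$abbbbaab  b
   22  bbbbbbbbbbabbab$abbbbaa  a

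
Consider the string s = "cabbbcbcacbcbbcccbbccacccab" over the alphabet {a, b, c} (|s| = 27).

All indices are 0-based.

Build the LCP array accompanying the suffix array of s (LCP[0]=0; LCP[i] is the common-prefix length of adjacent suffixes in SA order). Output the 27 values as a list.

rank→(start, suffix):
  0 → (25, 'ab')
  1 → (1, 'abbbcbcacbcbbcccbbccacccab')
  2 → (8, 'acbcbbcccbbccacccab')
  3 → (21, 'acccab')
  4 → (26, 'b')
  5 → (2, 'bbbcbcacbcbbcccbbccacccab')
  6 → (3, 'bbcbcacbcbbcccbbccacccab')
  7 → (17, 'bbccacccab')
  8 → (12, 'bbcccbbccacccab')
  9 → (6, 'bcacbcbbcccbbccacccab')
  10 → (10, 'bcbbcccbbccacccab')
  11 → (4, 'bcbcacbcbbcccbbccacccab')
  12 → (18, 'bccacccab')
  13 → (13, 'bcccbbccacccab')
  14 → (24, 'cab')
  15 → (0, 'cabbbcbcacbcbbcccbbccacccab')
  16 → (7, 'cacbcbbcccbbccacccab')
  17 → (20, 'cacccab')
  18 → (16, 'cbbccacccab')
  19 → (11, 'cbbcccbbccacccab')
  20 → (5, 'cbcacbcbbcccbbccacccab')
  21 → (9, 'cbcbbcccbbccacccab')
  22 → (23, 'ccab')
  23 → (19, 'ccacccab')
  24 → (15, 'ccbbccacccab')
  25 → (22, 'cccab')
  26 → (14, 'cccbbccacccab')

SA = [25, 1, 8, 21, 26, 2, 3, 17, 12, 6, 10, 4, 18, 13, 24, 0, 7, 20, 16, 11, 5, 9, 23, 19, 15, 22, 14]
i: (SA[i-1],SA[i]) lcp shared
  1: (25,1) 2 'ab'
  2: (1,8) 1 'a'
  3: (8,21) 2 'ac'
  4: (21,26) 0 ''
  5: (26,2) 1 'b'
  6: (2,3) 2 'bb'
  7: (3,17) 3 'bbc'
  8: (17,12) 4 'bbcc'
  9: (12,6) 1 'b'
  10: (6,10) 2 'bc'
  11: (10,4) 3 'bcb'
  12: (4,18) 2 'bc'
  13: (18,13) 3 'bcc'
  14: (13,24) 0 ''
  15: (24,0) 3 'cab'
  16: (0,7) 2 'ca'
  17: (7,20) 3 'cac'
  18: (20,16) 1 'c'
  19: (16,11) 5 'cbbcc'
  20: (11,5) 2 'cb'
  21: (5,9) 3 'cbc'
  22: (9,23) 1 'c'
  23: (23,19) 3 'cca'
  24: (19,15) 2 'cc'
  25: (15,22) 2 'cc'
  26: (22,14) 3 'ccc'

[0, 2, 1, 2, 0, 1, 2, 3, 4, 1, 2, 3, 2, 3, 0, 3, 2, 3, 1, 5, 2, 3, 1, 3, 2, 2, 3]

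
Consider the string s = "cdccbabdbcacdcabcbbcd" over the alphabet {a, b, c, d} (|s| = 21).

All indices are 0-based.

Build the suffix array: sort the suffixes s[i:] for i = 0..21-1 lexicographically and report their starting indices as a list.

rank | idx | suffix
   0 |  14 | abcbbcd
   1 |   5 | abdbcacdcabcbbcd
   2 |  10 | acdcabcbbcd
   3 |   4 | babdbcacdcabcbbcd
   4 |  17 | bbcd
   5 |   8 | bcacdcabcbbcd
   6 |  15 | bcbbcd
   7 |  18 | bcd
   8 |   6 | bdbcacdcabcbbcd
   9 |  13 | cabcbbcd
  10 |   9 | cacdcabcbbcd
  11 |   3 | cbabdbcacdcabcbbcd
  12 |  16 | cbbcd
  13 |   2 | ccbabdbcacdcabcbbcd
  14 |  19 | cd
  15 |  11 | cdcabcbbcd
  16 |   0 | cdccbabdbcacdcabcbbcd
  17 |  20 | d
  18 |   7 | dbcacdcabcbbcd
  19 |  12 | dcabcbbcd
  20 |   1 | dccbabdbcacdcabcbbcd

[14, 5, 10, 4, 17, 8, 15, 18, 6, 13, 9, 3, 16, 2, 19, 11, 0, 20, 7, 12, 1]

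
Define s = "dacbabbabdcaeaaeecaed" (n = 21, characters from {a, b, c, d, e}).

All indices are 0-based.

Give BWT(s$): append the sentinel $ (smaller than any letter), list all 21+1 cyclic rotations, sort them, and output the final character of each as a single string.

debbdccacbaadeae$baeaa

rank  rotation                last
    0  $dacbabbabdcaeaaeecaed  d
    1  aaeecaed$dacbabbabdcae  e
    2  abbabdcaeaaeecaed$dacb  b
    3  abdcaeaaeecaed$dacbabb  b
    4  acbabbabdcaeaaeecaed$d  d
    5  aeaaeecaed$dacbabbabdc  c
    6  aed$dacbabbabdcaeaaeec  c
    7  aeecaed$dacbabbabdcaea  a
    8  babbabdcaeaaeecaed$dac  c
    9  babdcaeaaeecaed$dacbab  b
   10  bbabdcaeaaeecaed$dacba  a
   11  bdcaeaaeecaed$dacbabba  a
   12  caeaaeecaed$dacbabbabd  d
   13  caed$dacbabbabdcaeaaee  e
   14  cbabbabdcaeaaeecaed$da  a
   15  d$dacbabbabdcaeaaeecae  e
   16  dacbabbabdcaeaaeecaed$  $
   17  dcaeaaeecaed$dacbabbab  b
   18  eaaeecaed$dacbabbabdca  a
   19  ecaed$dacbabbabdcaeaae  e
   20  ed$dacbabbabdcaeaaeeca  a
   21  eecaed$dacbabbabdcaeaa  a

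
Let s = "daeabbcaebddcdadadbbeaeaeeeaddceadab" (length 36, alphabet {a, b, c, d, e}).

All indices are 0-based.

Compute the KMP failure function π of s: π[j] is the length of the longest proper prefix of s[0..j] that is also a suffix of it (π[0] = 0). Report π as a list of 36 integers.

[0, 0, 0, 0, 0, 0, 0, 0, 0, 0, 1, 1, 0, 1, 2, 1, 2, 1, 0, 0, 0, 0, 0, 0, 0, 0, 0, 0, 1, 1, 0, 0, 0, 1, 2, 0]

π[0] = 0
j=1 s[j]='a': π[1]=0 (border '')
j=2 s[j]='e': π[2]=0 (border '')
j=3 s[j]='a': π[3]=0 (border '')
j=4 s[j]='b': π[4]=0 (border '')
j=5 s[j]='b': π[5]=0 (border '')
j=6 s[j]='c': π[6]=0 (border '')
j=7 s[j]='a': π[7]=0 (border '')
j=8 s[j]='e': π[8]=0 (border '')
j=9 s[j]='b': π[9]=0 (border '')
j=10 s[j]='d': π[10]=1 (border 'd')
j=11 s[j]='d': k: 1→0; π[11]=1 (border 'd')
j=12 s[j]='c': k: 1→0; π[12]=0 (border '')
j=13 s[j]='d': π[13]=1 (border 'd')
j=14 s[j]='a': π[14]=2 (border 'da')
j=15 s[j]='d': k: 2→0; π[15]=1 (border 'd')
j=16 s[j]='a': π[16]=2 (border 'da')
j=17 s[j]='d': k: 2→0; π[17]=1 (border 'd')
j=18 s[j]='b': k: 1→0; π[18]=0 (border '')
j=19 s[j]='b': π[19]=0 (border '')
j=20 s[j]='e': π[20]=0 (border '')
j=21 s[j]='a': π[21]=0 (border '')
j=22 s[j]='e': π[22]=0 (border '')
j=23 s[j]='a': π[23]=0 (border '')
j=24 s[j]='e': π[24]=0 (border '')
j=25 s[j]='e': π[25]=0 (border '')
j=26 s[j]='e': π[26]=0 (border '')
j=27 s[j]='a': π[27]=0 (border '')
j=28 s[j]='d': π[28]=1 (border 'd')
j=29 s[j]='d': k: 1→0; π[29]=1 (border 'd')
j=30 s[j]='c': k: 1→0; π[30]=0 (border '')
j=31 s[j]='e': π[31]=0 (border '')
j=32 s[j]='a': π[32]=0 (border '')
j=33 s[j]='d': π[33]=1 (border 'd')
j=34 s[j]='a': π[34]=2 (border 'da')
j=35 s[j]='b': k: 2→0; π[35]=0 (border '')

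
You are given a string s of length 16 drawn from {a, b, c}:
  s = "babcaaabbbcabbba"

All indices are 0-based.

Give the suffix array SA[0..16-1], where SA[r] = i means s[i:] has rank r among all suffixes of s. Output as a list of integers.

[15, 4, 5, 11, 6, 1, 14, 0, 13, 12, 7, 8, 2, 9, 3, 10]

sorted suffixes:
  #0 SA[0]=15  'a'
  #1 SA[1]=4  'aaabbbcabbba'
  #2 SA[2]=5  'aabbbcabbba'
  #3 SA[3]=11  'abbba'
  #4 SA[4]=6  'abbbcabbba'
  #5 SA[5]=1  'abcaaabbbcabbba'
  #6 SA[6]=14  'ba'
  #7 SA[7]=0  'babcaaabbbcabbba'
  #8 SA[8]=13  'bba'
  #9 SA[9]=12  'bbba'
  #10 SA[10]=7  'bbbcabbba'
  #11 SA[11]=8  'bbcabbba'
  #12 SA[12]=2  'bcaaabbbcabbba'
  #13 SA[13]=9  'bcabbba'
  #14 SA[14]=3  'caaabbbcabbba'
  #15 SA[15]=10  'cabbba'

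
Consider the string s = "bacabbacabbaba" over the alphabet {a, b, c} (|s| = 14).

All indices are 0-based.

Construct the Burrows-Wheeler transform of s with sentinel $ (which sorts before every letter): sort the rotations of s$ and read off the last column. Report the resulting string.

abbccbbabb$aaaa

rank  rotation         last
    0  $bacabbacabbaba  a
    1  a$bacabbacabbab  b
    2  aba$bacabbacabb  b
    3  abbaba$bacabbac  c
    4  abbacabbaba$bac  c
    5  acabbaba$bacabb  b
    6  acabbacabbaba$b  b
    7  ba$bacabbacabba  a
    8  baba$bacabbacab  b
    9  bacabbaba$bacab  b
   10  bacabbacabbaba$  $
   11  bbaba$bacabbaca  a
   12  bbacabbaba$baca  a
   13  cabbaba$bacabba  a
   14  cabbacabbaba$ba  a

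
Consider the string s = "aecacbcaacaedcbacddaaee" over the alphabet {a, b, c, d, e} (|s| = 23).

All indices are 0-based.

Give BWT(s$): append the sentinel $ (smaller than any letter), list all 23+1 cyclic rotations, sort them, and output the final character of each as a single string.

ecdacb$caccbeadaadeceaaa

rank  rotation                  last
    0  $aecacbcaacaedcbacddaaee  e
    1  aacaedcbacddaaee$aecacbc  c
    2  aaee$aecacbcaacaedcbacdd  d
    3  acaedcbacddaaee$aecacbca  a
    4  acbcaacaedcbacddaaee$aec  c
    5  acddaaee$aecacbcaacaedcb  b
    6  aecacbcaacaedcbacddaaee$  $
    7  aedcbacddaaee$aecacbcaac  c
    8  aee$aecacbcaacaedcbacdda  a
    9  bacddaaee$aecacbcaacaedc  c
   10  bcaacaedcbacddaaee$aecac  c
   11  caacaedcbacddaaee$aecacb  b
   12  cacbcaacaedcbacddaaee$ae  e
   13  caedcbacddaaee$aecacbcaa  a
   14  cbacddaaee$aecacbcaacaed  d
   15  cbcaacaedcbacddaaee$aeca  a
   16  cddaaee$aecacbcaacaedcba  a
   17  daaee$aecacbcaacaedcbacd  d
   18  dcbacddaaee$aecacbcaacae  e
   19  ddaaee$aecacbcaacaedcbac  c
   20  e$aecacbcaacaedcbacddaae  e
   21  ecacbcaacaedcbacddaaee$a  a
   22  edcbacddaaee$aecacbcaaca  a
   23  ee$aecacbcaacaedcbacddaa  a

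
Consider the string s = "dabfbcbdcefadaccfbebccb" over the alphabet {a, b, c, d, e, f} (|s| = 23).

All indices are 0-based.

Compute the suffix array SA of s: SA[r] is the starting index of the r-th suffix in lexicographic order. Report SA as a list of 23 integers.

[1, 13, 11, 22, 4, 19, 6, 17, 2, 21, 5, 20, 14, 8, 15, 0, 12, 7, 18, 9, 10, 3, 16]

rank→(start, suffix):
  0 → (1, 'abfbcbdcefadaccfbebccb')
  1 → (13, 'accfbebccb')
  2 → (11, 'adaccfbebccb')
  3 → (22, 'b')
  4 → (4, 'bcbdcefadaccfbebccb')
  5 → (19, 'bccb')
  6 → (6, 'bdcefadaccfbebccb')
  7 → (17, 'bebccb')
  8 → (2, 'bfbcbdcefadaccfbebccb')
  9 → (21, 'cb')
  10 → (5, 'cbdcefadaccfbebccb')
  11 → (20, 'ccb')
  12 → (14, 'ccfbebccb')
  13 → (8, 'cefadaccfbebccb')
  14 → (15, 'cfbebccb')
  15 → (0, 'dabfbcbdcefadaccfbebccb')
  16 → (12, 'daccfbebccb')
  17 → (7, 'dcefadaccfbebccb')
  18 → (18, 'ebccb')
  19 → (9, 'efadaccfbebccb')
  20 → (10, 'fadaccfbebccb')
  21 → (3, 'fbcbdcefadaccfbebccb')
  22 → (16, 'fbebccb')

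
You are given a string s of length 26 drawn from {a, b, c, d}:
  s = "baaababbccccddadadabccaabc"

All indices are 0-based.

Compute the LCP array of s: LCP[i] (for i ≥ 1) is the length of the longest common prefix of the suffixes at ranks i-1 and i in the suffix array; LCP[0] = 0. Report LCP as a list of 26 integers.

sorted suffixes:
  #0 SA[0]=1  'aaababbccccddadadabccaabc'
  #1 SA[1]=2  'aababbccccddadadabccaabc'
  #2 SA[2]=22  'aabc'
  #3 SA[3]=3  'ababbccccddadadabccaabc'
  #4 SA[4]=5  'abbccccddadadabccaabc'
  #5 SA[5]=23  'abc'
  #6 SA[6]=18  'abccaabc'
  #7 SA[7]=16  'adabccaabc'
  #8 SA[8]=14  'adadabccaabc'
  #9 SA[9]=0  'baaababbccccddadadabccaabc'
  #10 SA[10]=4  'babbccccddadadabccaabc'
  #11 SA[11]=6  'bbccccddadadabccaabc'
  #12 SA[12]=24  'bc'
  #13 SA[13]=19  'bccaabc'
  #14 SA[14]=7  'bccccddadadabccaabc'
  #15 SA[15]=25  'c'
  #16 SA[16]=21  'caabc'
  #17 SA[17]=20  'ccaabc'
  #18 SA[18]=8  'ccccddadadabccaabc'
  #19 SA[19]=9  'cccddadadabccaabc'
  #20 SA[20]=10  'ccddadadabccaabc'
  #21 SA[21]=11  'cddadadabccaabc'
  #22 SA[22]=17  'dabccaabc'
  #23 SA[23]=15  'dadabccaabc'
  #24 SA[24]=13  'dadadabccaabc'
  #25 SA[25]=12  'ddadadabccaabc'

SA = [1, 2, 22, 3, 5, 23, 18, 16, 14, 0, 4, 6, 24, 19, 7, 25, 21, 20, 8, 9, 10, 11, 17, 15, 13, 12]
[i] adj suffixes → lcp
  [1] 1/2 → 2 ('aa')
  [2] 2/22 → 3 ('aab')
  [3] 22/3 → 1 ('a')
  [4] 3/5 → 2 ('ab')
  [5] 5/23 → 2 ('ab')
  [6] 23/18 → 3 ('abc')
  [7] 18/16 → 1 ('a')
  [8] 16/14 → 3 ('ada')
  [9] 14/0 → 0 ('')
  [10] 0/4 → 2 ('ba')
  [11] 4/6 → 1 ('b')
  [12] 6/24 → 1 ('b')
  [13] 24/19 → 2 ('bc')
  [14] 19/7 → 3 ('bcc')
  [15] 7/25 → 0 ('')
  [16] 25/21 → 1 ('c')
  [17] 21/20 → 1 ('c')
  [18] 20/8 → 2 ('cc')
  [19] 8/9 → 3 ('ccc')
  [20] 9/10 → 2 ('cc')
  [21] 10/11 → 1 ('c')
  [22] 11/17 → 0 ('')
  [23] 17/15 → 2 ('da')
  [24] 15/13 → 4 ('dada')
  [25] 13/12 → 1 ('d')

[0, 2, 3, 1, 2, 2, 3, 1, 3, 0, 2, 1, 1, 2, 3, 0, 1, 1, 2, 3, 2, 1, 0, 2, 4, 1]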